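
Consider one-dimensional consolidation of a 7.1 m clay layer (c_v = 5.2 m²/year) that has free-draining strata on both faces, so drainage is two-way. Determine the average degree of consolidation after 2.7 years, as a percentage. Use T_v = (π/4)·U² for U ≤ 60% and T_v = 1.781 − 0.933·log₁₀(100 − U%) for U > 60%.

U ≈ 94.8 %

Drainage path length: H_d = H/2 = 3.55 m (double drainage).
T_v = c_v·t/H_d² = 5.2×2.7/3.55² = 1.1141.
T_v = 1.1141 corresponds to the U > 60% branch:
U = 1 − 10^((1.781 − T_v)/0.933)/100 = 0.9481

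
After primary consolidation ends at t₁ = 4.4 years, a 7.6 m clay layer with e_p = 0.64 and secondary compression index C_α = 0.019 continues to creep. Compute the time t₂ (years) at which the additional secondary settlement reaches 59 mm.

t₂ ≈ 20.6 years

S_s = C_α·H/(1+e_p)·log₁₀(t₂/t₁) ⇒ log₁₀(t₂/t₁) = S_s·(1+e_p)/(C_α·H).
log₁₀(t₂/t₁) = 0.059 × (1+0.64) / (0.019×7.6) = 0.6701
t₂ = t₁ × 10^0.6701 = 4.4 × 4.678 = 20.58 years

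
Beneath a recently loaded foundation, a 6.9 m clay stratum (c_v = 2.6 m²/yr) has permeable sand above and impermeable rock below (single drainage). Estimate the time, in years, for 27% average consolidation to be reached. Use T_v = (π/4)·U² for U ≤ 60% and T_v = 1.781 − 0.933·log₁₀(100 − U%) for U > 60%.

t ≈ 1.05 years

Drainage path length: H_d = H = 6.9 m (single drainage).
U ≤ 60%: T_v = (π/4)·U² = (π/4)×0.27² = 0.057256.
t = T_v·H_d²/c_v = 0.057256×6.9²/2.6 = 1.048 years.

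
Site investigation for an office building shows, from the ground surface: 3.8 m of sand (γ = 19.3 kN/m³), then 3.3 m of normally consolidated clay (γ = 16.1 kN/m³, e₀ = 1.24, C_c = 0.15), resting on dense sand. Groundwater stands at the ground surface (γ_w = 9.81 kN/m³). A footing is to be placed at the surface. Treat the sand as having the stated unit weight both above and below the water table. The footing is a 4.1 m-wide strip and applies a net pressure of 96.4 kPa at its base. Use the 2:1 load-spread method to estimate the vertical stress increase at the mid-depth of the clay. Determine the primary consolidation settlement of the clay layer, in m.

Mid-depth of clay below the ground surface: z = 3.8 + 3.3/2 = 5.45 m.
Total vertical stress at mid-clay: σ_v = 19.3×3.8 + 16.1×1.65 = 99.905 kPa.
Pore pressure: u = 9.81×(5.45 − 0) = 53.465 kPa.
Initial effective stress: σ'_0 = σ_v − u = 99.905 − 53.465 = 46.44 kPa.
Stress increase at mid-clay by the 2:1 spreading method:
Δσ = qB/(B+z) = 96.4×4.1/(4.1+5.45) = 41.386 kPa
Final effective stress: σ'_f = σ'_0 + Δσ = 46.44 + 41.386 = 87.826 kPa.
Normally consolidated clay, so the full stress increment lies on the virgin compression line:
S_c = C_c·H/(1+e₀)·log₁₀(σ'_f/σ'_0) = 0.15×3.3/(1+1.24)×log₁₀(87.826/46.44)
    = 0.22098 × 0.27673 = 0.06115 m

S_c ≈ 0.0612 m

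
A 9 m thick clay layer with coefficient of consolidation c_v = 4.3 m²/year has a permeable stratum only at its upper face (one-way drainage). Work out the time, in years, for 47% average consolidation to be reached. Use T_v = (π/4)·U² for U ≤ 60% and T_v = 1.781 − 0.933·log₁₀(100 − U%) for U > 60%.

Drainage path length: H_d = H = 9 m (single drainage).
U ≤ 60%: T_v = (π/4)·U² = (π/4)×0.47² = 0.17349.
t = T_v·H_d²/c_v = 0.17349×9²/4.3 = 3.268 years.

t ≈ 3.27 years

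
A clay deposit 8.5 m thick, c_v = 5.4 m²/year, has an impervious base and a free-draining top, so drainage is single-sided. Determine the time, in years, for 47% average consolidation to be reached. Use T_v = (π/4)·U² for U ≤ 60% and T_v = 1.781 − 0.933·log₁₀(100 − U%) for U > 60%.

Drainage path length: H_d = H = 8.5 m (single drainage).
U ≤ 60%: T_v = (π/4)·U² = (π/4)×0.47² = 0.17349.
t = T_v·H_d²/c_v = 0.17349×8.5²/5.4 = 2.321 years.

t ≈ 2.32 years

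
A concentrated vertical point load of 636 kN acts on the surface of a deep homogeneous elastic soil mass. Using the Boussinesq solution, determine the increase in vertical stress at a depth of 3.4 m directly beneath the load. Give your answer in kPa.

Boussinesq vertical stress below a point load on an elastic half-space:
Δσ_z = 3P/(2πz²) · [1 + (r/z)²]^(−5/2)
r/z = 0/3.4 = 0; [1+(r/z)²]^(−5/2) = 1.
Δσ_z = 3×636/(2π×3.4²) × 1 = 26.269 × 1 = 26.27 kPa

Δσ_z ≈ 26.3 kPa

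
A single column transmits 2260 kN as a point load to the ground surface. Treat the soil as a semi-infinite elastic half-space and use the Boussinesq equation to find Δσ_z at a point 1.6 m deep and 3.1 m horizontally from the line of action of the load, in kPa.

Boussinesq vertical stress below a point load on an elastic half-space:
Δσ_z = 3P/(2πz²) · [1 + (r/z)²]^(−5/2)
r/z = 3.1/1.6 = 1.9375; [1+(r/z)²]^(−5/2) = 0.020294.
Δσ_z = 3×2260/(2π×1.6²) × 0.020294 = 421.51 × 0.020294 = 8.554 kPa

Δσ_z ≈ 8.55 kPa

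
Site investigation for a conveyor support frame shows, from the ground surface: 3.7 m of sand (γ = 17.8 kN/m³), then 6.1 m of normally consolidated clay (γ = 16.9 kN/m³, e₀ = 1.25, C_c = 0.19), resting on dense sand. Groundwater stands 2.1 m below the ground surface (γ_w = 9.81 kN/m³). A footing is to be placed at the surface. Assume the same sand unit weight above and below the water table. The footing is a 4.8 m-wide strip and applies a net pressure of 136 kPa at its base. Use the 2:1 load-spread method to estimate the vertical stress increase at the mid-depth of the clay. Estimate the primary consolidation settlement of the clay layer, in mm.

Mid-depth of clay below the ground surface: z = 3.7 + 6.1/2 = 6.75 m.
Total vertical stress at mid-clay: σ_v = 17.8×3.7 + 16.9×3.05 = 117.41 kPa.
Pore pressure: u = 9.81×(6.75 − 2.1) = 45.617 kPa.
Initial effective stress: σ'_0 = σ_v − u = 117.41 − 45.617 = 71.793 kPa.
Stress increase at mid-clay by the 2:1 spreading method:
Δσ = qB/(B+z) = 136×4.8/(4.8+6.75) = 56.519 kPa
Final effective stress: σ'_f = σ'_0 + Δσ = 71.793 + 56.519 = 128.31 kPa.
Normally consolidated clay, so the full stress increment lies on the virgin compression line:
S_c = C_c·H/(1+e₀)·log₁₀(σ'_f/σ'_0) = 0.19×6.1/(1+1.25)×log₁₀(128.31/71.793)
    = 0.51511 × 0.25218 = 0.1299 m

S_c ≈ 130 mm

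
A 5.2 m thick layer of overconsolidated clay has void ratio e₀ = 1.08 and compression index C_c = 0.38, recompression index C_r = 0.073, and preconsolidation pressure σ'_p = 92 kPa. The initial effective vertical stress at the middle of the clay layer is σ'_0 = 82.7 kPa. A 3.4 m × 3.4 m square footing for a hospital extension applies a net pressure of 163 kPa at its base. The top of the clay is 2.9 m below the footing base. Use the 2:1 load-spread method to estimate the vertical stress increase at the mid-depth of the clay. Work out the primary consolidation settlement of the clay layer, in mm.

S_c ≈ 68.8 mm

Mid-depth of clay below the footing base: z = 2.9 + 5.2/2 = 5.5 m.
Stress increase at mid-clay by the 2:1 spreading method:
Δσ = qBL/((B+z)(L+z)) = 163×3.4×3.4/((3.4+5.5)(3.4+5.5)) = 23.788 kPa
Final effective stress: σ'_f = 82.7 + 23.788 = 106.49 kPa.
σ'_f = 106.49 > σ'_p = 92 kPa, so the stress path crosses the preconsolidation pressure — recompression up to σ'_p, then virgin compression beyond:
S_c = H/(1+e₀)·[C_r·log₁₀(σ'_p/σ'_0) + C_c·log₁₀(σ'_f/σ'_p)]
    = 5.2/2.08 × [0.073×log₁₀(92/82.7) + 0.38×log₁₀(106.49/92)]
    = 2.5 × [0.0033786 + 0.024138] = 0.06879 m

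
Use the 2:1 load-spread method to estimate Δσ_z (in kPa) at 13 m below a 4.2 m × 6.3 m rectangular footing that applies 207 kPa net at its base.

Δσ_z ≈ 16.5 kPa

By the 2:1 method the load spreads at 1 horizontal : 2 vertical, so at depth z the loaded area has grown by z in each plan dimension:
Δσ = qBL/((B+z)(L+z)) = 207×4.2×6.3/((4.2+13)(6.3+13)) = 16.5 kPa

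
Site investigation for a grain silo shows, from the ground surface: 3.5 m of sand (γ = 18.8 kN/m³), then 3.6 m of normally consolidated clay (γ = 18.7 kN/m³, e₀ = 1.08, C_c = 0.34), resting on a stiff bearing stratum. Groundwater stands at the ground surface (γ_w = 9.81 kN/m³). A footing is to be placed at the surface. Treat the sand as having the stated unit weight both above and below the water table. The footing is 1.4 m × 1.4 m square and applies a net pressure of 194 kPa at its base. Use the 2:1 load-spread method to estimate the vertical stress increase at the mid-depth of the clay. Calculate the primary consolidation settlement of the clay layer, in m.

S_c ≈ 0.042 m

Mid-depth of clay below the ground surface: z = 3.5 + 3.6/2 = 5.3 m.
Total vertical stress at mid-clay: σ_v = 18.8×3.5 + 18.7×1.8 = 99.46 kPa.
Pore pressure: u = 9.81×(5.3 − 0) = 51.993 kPa.
Initial effective stress: σ'_0 = σ_v − u = 99.46 − 51.993 = 47.467 kPa.
Stress increase at mid-clay by the 2:1 spreading method:
Δσ = qBL/((B+z)(L+z)) = 194×1.4×1.4/((1.4+5.3)(1.4+5.3)) = 8.4705 kPa
Final effective stress: σ'_f = σ'_0 + Δσ = 47.467 + 8.4705 = 55.938 kPa.
Normally consolidated clay, so the full stress increment lies on the virgin compression line:
S_c = C_c·H/(1+e₀)·log₁₀(σ'_f/σ'_0) = 0.34×3.6/(1+1.08)×log₁₀(55.938/47.467)
    = 0.58846 × 0.071315 = 0.04197 m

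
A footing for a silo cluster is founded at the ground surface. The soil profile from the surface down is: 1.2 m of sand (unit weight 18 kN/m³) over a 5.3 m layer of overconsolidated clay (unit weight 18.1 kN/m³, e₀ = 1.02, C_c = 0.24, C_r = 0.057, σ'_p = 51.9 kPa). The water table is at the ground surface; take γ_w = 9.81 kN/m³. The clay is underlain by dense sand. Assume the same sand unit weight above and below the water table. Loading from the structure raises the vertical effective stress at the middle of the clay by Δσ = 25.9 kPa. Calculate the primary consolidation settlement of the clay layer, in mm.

Mid-depth of clay below the ground surface: z = 1.2 + 5.3/2 = 3.85 m.
Total vertical stress at mid-clay: σ_v = 18×1.2 + 18.1×2.65 = 69.565 kPa.
Pore pressure: u = 9.81×(3.85 − 0) = 37.769 kPa.
Initial effective stress: σ'_0 = σ_v − u = 69.565 − 37.769 = 31.796 kPa.
Final effective stress: σ'_f = 31.796 + 25.9 = 57.696 kPa.
σ'_f = 57.696 > σ'_p = 51.9 kPa, so the stress path crosses the preconsolidation pressure — recompression up to σ'_p, then virgin compression beyond:
S_c = H/(1+e₀)·[C_r·log₁₀(σ'_p/σ'_0) + C_c·log₁₀(σ'_f/σ'_p)]
    = 5.3/2.02 × [0.057×log₁₀(51.9/31.796) + 0.24×log₁₀(57.696/51.9)]
    = 2.6238 × [0.012129 + 0.011035] = 0.06078 m

S_c ≈ 60.8 mm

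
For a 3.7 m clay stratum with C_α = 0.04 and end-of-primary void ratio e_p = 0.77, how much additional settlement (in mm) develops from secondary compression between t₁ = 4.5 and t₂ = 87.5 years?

S_s ≈ 108 mm

Secondary compression: S_s = C_α·H/(1+e_p)·log₁₀(t₂/t₁)
S_s = 0.04×3.7/(1+0.77)×log₁₀(87.5/4.5)
    = 0.08362 × 1.289 = 0.1078 m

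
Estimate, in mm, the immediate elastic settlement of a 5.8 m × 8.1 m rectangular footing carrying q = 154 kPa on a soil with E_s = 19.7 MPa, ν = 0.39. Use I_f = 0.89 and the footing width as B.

S_e ≈ 34.2 mm

Immediate (elastic) settlement: S_e = q·B·(1−ν²)/E_s · I_f.
E_s = 19.7 MPa = 19700 kPa.
S_e = 154 × 5.8 × (1 − 0.39²) / 19700 × 0.89
    = 154 × 5.8 × 0.8479 / 19700 × 0.89
    = 0.03422 m = 34.22 mm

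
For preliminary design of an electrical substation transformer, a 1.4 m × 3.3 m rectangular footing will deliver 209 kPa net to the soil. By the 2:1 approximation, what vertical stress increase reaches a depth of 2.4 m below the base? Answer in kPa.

By the 2:1 method the load spreads at 1 horizontal : 2 vertical, so at depth z the loaded area has grown by z in each plan dimension:
Δσ = qBL/((B+z)(L+z)) = 209×1.4×3.3/((1.4+2.4)(3.3+2.4)) = 44.579 kPa

Δσ_z ≈ 44.6 kPa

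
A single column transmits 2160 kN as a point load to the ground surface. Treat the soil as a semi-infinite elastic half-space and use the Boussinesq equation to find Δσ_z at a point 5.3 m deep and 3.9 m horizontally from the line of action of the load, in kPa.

Δσ_z ≈ 12.4 kPa

Boussinesq vertical stress below a point load on an elastic half-space:
Δσ_z = 3P/(2πz²) · [1 + (r/z)²]^(−5/2)
r/z = 3.9/5.3 = 0.73585; [1+(r/z)²]^(−5/2) = 0.33897.
Δσ_z = 3×2160/(2π×5.3²) × 0.33897 = 36.715 × 0.33897 = 12.45 kPa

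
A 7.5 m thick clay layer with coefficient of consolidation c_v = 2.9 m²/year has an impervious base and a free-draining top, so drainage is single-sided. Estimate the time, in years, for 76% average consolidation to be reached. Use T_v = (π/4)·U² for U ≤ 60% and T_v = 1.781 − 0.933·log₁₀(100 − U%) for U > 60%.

t ≈ 9.57 years

Drainage path length: H_d = H = 7.5 m (single drainage).
U > 60%: T_v = 1.781 − 0.933·log₁₀(100 − 76) = 0.49326.
t = T_v·H_d²/c_v = 0.49326×7.5²/2.9 = 9.568 years.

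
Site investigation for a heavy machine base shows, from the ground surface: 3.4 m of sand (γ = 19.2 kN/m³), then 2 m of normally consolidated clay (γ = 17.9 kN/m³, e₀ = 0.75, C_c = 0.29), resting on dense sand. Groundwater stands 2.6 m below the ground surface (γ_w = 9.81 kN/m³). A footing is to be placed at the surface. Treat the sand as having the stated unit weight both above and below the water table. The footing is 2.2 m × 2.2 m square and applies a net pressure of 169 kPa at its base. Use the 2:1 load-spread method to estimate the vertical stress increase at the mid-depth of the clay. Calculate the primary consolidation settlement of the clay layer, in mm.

S_c ≈ 36.3 mm

Mid-depth of clay below the ground surface: z = 3.4 + 2/2 = 4.4 m.
Total vertical stress at mid-clay: σ_v = 19.2×3.4 + 17.9×1 = 83.18 kPa.
Pore pressure: u = 9.81×(4.4 − 2.6) = 17.658 kPa.
Initial effective stress: σ'_0 = σ_v − u = 83.18 − 17.658 = 65.522 kPa.
Stress increase at mid-clay by the 2:1 spreading method:
Δσ = qBL/((B+z)(L+z)) = 169×2.2×2.2/((2.2+4.4)(2.2+4.4)) = 18.778 kPa
Final effective stress: σ'_f = σ'_0 + Δσ = 65.522 + 18.778 = 84.3 kPa.
Normally consolidated clay, so the full stress increment lies on the virgin compression line:
S_c = C_c·H/(1+e₀)·log₁₀(σ'_f/σ'_0) = 0.29×2/(1+0.75)×log₁₀(84.3/65.522)
    = 0.33143 × 0.10944 = 0.03627 m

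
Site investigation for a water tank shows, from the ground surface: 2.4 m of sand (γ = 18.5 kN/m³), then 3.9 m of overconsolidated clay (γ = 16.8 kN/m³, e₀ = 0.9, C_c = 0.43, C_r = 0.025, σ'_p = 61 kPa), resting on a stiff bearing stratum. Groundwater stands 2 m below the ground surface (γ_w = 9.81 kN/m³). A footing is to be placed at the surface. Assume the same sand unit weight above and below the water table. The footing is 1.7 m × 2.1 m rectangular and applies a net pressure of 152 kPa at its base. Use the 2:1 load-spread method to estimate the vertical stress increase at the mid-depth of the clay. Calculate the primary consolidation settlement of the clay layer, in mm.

Mid-depth of clay below the ground surface: z = 2.4 + 3.9/2 = 4.35 m.
Total vertical stress at mid-clay: σ_v = 18.5×2.4 + 16.8×1.95 = 77.16 kPa.
Pore pressure: u = 9.81×(4.35 − 2) = 23.054 kPa.
Initial effective stress: σ'_0 = σ_v − u = 77.16 − 23.054 = 54.106 kPa.
Stress increase at mid-clay by the 2:1 spreading method:
Δσ = qBL/((B+z)(L+z)) = 152×1.7×2.1/((1.7+4.35)(2.1+4.35)) = 13.906 kPa
Final effective stress: σ'_f = 54.106 + 13.906 = 68.012 kPa.
σ'_f = 68.012 > σ'_p = 61 kPa, so the stress path crosses the preconsolidation pressure — recompression up to σ'_p, then virgin compression beyond:
S_c = H/(1+e₀)·[C_r·log₁₀(σ'_p/σ'_0) + C_c·log₁₀(σ'_f/σ'_p)]
    = 3.9/1.9 × [0.025×log₁₀(61/54.106) + 0.43×log₁₀(68.012/61)]
    = 2.0526 × [0.0013021 + 0.02032] = 0.04438 m

S_c ≈ 44.4 mm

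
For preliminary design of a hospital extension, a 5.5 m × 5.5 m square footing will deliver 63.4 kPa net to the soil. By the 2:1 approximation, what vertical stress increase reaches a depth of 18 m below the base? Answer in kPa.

By the 2:1 method the load spreads at 1 horizontal : 2 vertical, so at depth z the loaded area has grown by z in each plan dimension:
Δσ = qBL/((B+z)(L+z)) = 63.4×5.5×5.5/((5.5+18)(5.5+18)) = 3.4728 kPa

Δσ_z ≈ 3.47 kPa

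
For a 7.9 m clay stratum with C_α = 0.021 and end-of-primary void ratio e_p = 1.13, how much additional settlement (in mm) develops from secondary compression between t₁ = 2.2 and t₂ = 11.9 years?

Secondary compression: S_s = C_α·H/(1+e_p)·log₁₀(t₂/t₁)
S_s = 0.021×7.9/(1+1.13)×log₁₀(11.9/2.2)
    = 0.07789 × 0.7331 = 0.0571 m

S_s ≈ 57.1 mm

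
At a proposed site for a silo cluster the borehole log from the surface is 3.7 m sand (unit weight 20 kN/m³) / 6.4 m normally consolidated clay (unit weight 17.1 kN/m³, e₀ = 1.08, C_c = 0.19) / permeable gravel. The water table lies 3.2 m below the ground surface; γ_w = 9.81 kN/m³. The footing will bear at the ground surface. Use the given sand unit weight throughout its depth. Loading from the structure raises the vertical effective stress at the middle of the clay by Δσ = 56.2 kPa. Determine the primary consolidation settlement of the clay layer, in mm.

Mid-depth of clay below the ground surface: z = 3.7 + 6.4/2 = 6.9 m.
Total vertical stress at mid-clay: σ_v = 20×3.7 + 17.1×3.2 = 128.72 kPa.
Pore pressure: u = 9.81×(6.9 − 3.2) = 36.297 kPa.
Initial effective stress: σ'_0 = σ_v − u = 128.72 − 36.297 = 92.423 kPa.
Final effective stress: σ'_f = σ'_0 + Δσ = 92.423 + 56.2 = 148.62 kPa.
Normally consolidated clay, so the full stress increment lies on the virgin compression line:
S_c = C_c·H/(1+e₀)·log₁₀(σ'_f/σ'_0) = 0.19×6.4/(1+1.08)×log₁₀(148.62/92.423)
    = 0.58462 × 0.2063 = 0.1206 m

S_c ≈ 121 mm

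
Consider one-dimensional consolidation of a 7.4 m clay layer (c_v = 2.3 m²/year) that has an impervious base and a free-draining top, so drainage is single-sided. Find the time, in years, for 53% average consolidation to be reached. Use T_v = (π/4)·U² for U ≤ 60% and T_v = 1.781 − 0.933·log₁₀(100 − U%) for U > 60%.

t ≈ 5.25 years

Drainage path length: H_d = H = 7.4 m (single drainage).
U ≤ 60%: T_v = (π/4)·U² = (π/4)×0.53² = 0.22062.
t = T_v·H_d²/c_v = 0.22062×7.4²/2.3 = 5.253 years.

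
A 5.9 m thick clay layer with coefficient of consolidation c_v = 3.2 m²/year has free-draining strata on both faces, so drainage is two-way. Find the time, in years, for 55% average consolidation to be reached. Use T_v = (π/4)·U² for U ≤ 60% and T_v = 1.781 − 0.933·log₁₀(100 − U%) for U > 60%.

Drainage path length: H_d = H/2 = 2.95 m (double drainage).
U ≤ 60%: T_v = (π/4)·U² = (π/4)×0.55² = 0.23758.
t = T_v·H_d²/c_v = 0.23758×2.95²/3.2 = 0.6461 years.

t ≈ 0.646 years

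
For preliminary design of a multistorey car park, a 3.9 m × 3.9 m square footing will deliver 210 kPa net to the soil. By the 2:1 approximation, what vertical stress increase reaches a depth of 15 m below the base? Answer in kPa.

Δσ_z ≈ 8.94 kPa

By the 2:1 method the load spreads at 1 horizontal : 2 vertical, so at depth z the loaded area has grown by z in each plan dimension:
Δσ = qBL/((B+z)(L+z)) = 210×3.9×3.9/((3.9+15)(3.9+15)) = 8.9418 kPa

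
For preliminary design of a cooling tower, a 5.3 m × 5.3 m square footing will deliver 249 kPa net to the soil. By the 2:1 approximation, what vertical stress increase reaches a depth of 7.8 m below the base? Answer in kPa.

Δσ_z ≈ 40.8 kPa

By the 2:1 method the load spreads at 1 horizontal : 2 vertical, so at depth z the loaded area has grown by z in each plan dimension:
Δσ = qBL/((B+z)(L+z)) = 249×5.3×5.3/((5.3+7.8)(5.3+7.8)) = 40.758 kPa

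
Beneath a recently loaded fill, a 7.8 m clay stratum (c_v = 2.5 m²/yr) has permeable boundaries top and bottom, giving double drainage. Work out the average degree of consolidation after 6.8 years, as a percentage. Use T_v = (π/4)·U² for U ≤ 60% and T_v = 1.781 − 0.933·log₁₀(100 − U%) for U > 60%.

Drainage path length: H_d = H/2 = 3.9 m (double drainage).
T_v = c_v·t/H_d² = 2.5×6.8/3.9² = 1.1177.
T_v = 1.1177 corresponds to the U > 60% branch:
U = 1 − 10^((1.781 − T_v)/0.933)/100 = 0.9486

U ≈ 94.9 %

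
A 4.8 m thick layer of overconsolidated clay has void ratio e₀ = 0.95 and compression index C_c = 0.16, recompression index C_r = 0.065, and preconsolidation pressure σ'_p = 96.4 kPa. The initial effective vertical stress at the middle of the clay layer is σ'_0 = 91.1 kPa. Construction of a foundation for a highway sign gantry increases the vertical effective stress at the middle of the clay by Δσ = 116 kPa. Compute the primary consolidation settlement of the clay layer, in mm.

S_c ≈ 135 mm

Final effective stress: σ'_f = 91.1 + 116 = 207.1 kPa.
σ'_f = 207.1 > σ'_p = 96.4 kPa, so the stress path crosses the preconsolidation pressure — recompression up to σ'_p, then virgin compression beyond:
S_c = H/(1+e₀)·[C_r·log₁₀(σ'_p/σ'_0) + C_c·log₁₀(σ'_f/σ'_p)]
    = 4.8/1.95 × [0.065×log₁₀(96.4/91.1) + 0.16×log₁₀(207.1/96.4)]
    = 2.4615 × [0.0015963 + 0.053136] = 0.1347 m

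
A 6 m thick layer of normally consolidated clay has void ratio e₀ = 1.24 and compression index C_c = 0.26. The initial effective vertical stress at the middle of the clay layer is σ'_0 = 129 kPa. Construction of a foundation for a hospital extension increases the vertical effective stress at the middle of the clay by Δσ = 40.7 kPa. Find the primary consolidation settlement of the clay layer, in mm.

S_c ≈ 82.9 mm

Final effective stress: σ'_f = σ'_0 + Δσ = 129 + 40.7 = 169.7 kPa.
Normally consolidated clay, so the full stress increment lies on the virgin compression line:
S_c = C_c·H/(1+e₀)·log₁₀(σ'_f/σ'_0) = 0.26×6/(1+1.24)×log₁₀(169.7/129)
    = 0.69643 × 0.11909 = 0.08294 m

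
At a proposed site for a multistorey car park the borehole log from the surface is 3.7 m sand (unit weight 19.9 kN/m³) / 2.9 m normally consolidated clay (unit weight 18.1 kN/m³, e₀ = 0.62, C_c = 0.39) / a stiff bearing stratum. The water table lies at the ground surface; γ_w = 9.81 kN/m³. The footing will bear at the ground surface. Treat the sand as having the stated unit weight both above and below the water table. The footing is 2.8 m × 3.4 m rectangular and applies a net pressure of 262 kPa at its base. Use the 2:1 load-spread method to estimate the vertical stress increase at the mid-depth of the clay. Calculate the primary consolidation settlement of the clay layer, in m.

S_c ≈ 0.169 m

Mid-depth of clay below the ground surface: z = 3.7 + 2.9/2 = 5.15 m.
Total vertical stress at mid-clay: σ_v = 19.9×3.7 + 18.1×1.45 = 99.875 kPa.
Pore pressure: u = 9.81×(5.15 − 0) = 50.522 kPa.
Initial effective stress: σ'_0 = σ_v − u = 99.875 − 50.522 = 49.353 kPa.
Stress increase at mid-clay by the 2:1 spreading method:
Δσ = qBL/((B+z)(L+z)) = 262×2.8×3.4/((2.8+5.15)(3.4+5.15)) = 36.695 kPa
Final effective stress: σ'_f = σ'_0 + Δσ = 49.353 + 36.695 = 86.048 kPa.
Normally consolidated clay, so the full stress increment lies on the virgin compression line:
S_c = C_c·H/(1+e₀)·log₁₀(σ'_f/σ'_0) = 0.39×2.9/(1+0.62)×log₁₀(86.048/49.353)
    = 0.69815 × 0.24143 = 0.1686 m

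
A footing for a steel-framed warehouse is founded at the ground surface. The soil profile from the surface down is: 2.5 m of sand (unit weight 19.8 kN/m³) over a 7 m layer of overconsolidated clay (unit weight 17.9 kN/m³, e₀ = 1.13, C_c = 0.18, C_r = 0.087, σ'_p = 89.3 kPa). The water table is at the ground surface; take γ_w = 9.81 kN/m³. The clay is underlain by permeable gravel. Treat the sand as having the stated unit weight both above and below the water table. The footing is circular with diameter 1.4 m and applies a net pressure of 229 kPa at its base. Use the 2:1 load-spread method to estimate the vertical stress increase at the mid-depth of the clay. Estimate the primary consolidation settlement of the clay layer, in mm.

Mid-depth of clay below the ground surface: z = 2.5 + 7/2 = 6 m.
Total vertical stress at mid-clay: σ_v = 19.8×2.5 + 17.9×3.5 = 112.15 kPa.
Pore pressure: u = 9.81×(6 − 0) = 58.86 kPa.
Initial effective stress: σ'_0 = σ_v − u = 112.15 − 58.86 = 53.29 kPa.
Stress increase at mid-clay by the 2:1 spreading method:
Δσ ≈ qD²/(D+z)² = 229×1.4²/(1.4+6)² = 8.1965 kPa
Final effective stress: σ'_f = 53.29 + 8.1965 = 61.486 kPa.
σ'_f = 61.486 ≤ σ'_p = 89.3 kPa, so the clay remains overconsolidated and only the recompression index applies:
S_c = C_r·H/(1+e₀)·log₁₀(σ'_f/σ'_0) = 0.087×7/2.13×log₁₀(61.486/53.29)
    = 0.28592 × 0.062131 = 0.01776 m

S_c ≈ 17.8 mm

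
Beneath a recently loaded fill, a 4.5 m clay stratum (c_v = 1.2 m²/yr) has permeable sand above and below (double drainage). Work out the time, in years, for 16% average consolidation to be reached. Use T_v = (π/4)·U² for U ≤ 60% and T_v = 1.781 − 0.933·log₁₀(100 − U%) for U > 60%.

t ≈ 0.0848 years

Drainage path length: H_d = H/2 = 2.25 m (double drainage).
U ≤ 60%: T_v = (π/4)·U² = (π/4)×0.16² = 0.020106.
t = T_v·H_d²/c_v = 0.020106×2.25²/1.2 = 0.08482 years.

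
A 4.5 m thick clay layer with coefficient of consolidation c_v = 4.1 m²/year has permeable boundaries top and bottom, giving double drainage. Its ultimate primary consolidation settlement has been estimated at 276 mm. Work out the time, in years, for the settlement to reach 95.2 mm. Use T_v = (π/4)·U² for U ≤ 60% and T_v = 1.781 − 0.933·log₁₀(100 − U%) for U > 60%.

t ≈ 0.115 years

Drainage path length: H_d = H/2 = 2.25 m (double drainage).
U = S(t)/S_ult = 95.2/276 = 0.3449.
U ≤ 60%: T_v = (π/4)·U² = (π/4)×0.34493² = 0.093443.
t = T_v·H_d²/c_v = 0.093443×2.25²/4.1 = 0.1154 years.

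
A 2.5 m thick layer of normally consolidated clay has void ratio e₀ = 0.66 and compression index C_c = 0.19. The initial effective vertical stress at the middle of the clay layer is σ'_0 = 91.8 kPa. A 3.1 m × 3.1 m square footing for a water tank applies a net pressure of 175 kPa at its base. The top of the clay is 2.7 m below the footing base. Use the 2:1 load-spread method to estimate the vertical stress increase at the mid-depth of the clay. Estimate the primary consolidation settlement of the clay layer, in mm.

Mid-depth of clay below the footing base: z = 2.7 + 2.5/2 = 3.95 m.
Stress increase at mid-clay by the 2:1 spreading method:
Δσ = qBL/((B+z)(L+z)) = 175×3.1×3.1/((3.1+3.95)(3.1+3.95)) = 33.836 kPa
Final effective stress: σ'_f = σ'_0 + Δσ = 91.8 + 33.836 = 125.64 kPa.
Normally consolidated clay, so the full stress increment lies on the virgin compression line:
S_c = C_c·H/(1+e₀)·log₁₀(σ'_f/σ'_0) = 0.19×2.5/(1+0.66)×log₁₀(125.64/91.8)
    = 0.28614 × 0.13629 = 0.039 m

S_c ≈ 39 mm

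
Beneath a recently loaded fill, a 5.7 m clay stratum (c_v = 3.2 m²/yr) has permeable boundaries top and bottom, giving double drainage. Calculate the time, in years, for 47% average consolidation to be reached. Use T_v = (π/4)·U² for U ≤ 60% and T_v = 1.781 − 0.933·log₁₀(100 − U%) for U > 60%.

t ≈ 0.44 years

Drainage path length: H_d = H/2 = 2.85 m (double drainage).
U ≤ 60%: T_v = (π/4)·U² = (π/4)×0.47² = 0.17349.
t = T_v·H_d²/c_v = 0.17349×2.85²/3.2 = 0.4404 years.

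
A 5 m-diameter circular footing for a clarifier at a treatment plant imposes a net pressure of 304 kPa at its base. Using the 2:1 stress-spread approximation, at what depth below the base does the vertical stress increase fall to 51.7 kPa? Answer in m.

z ≈ 7.12 m

2:1 spreading — at depth z the loaded area has grown by z in each plan dimension:
qD²/(D+z)² = Δσ_z ⇒ z = D(√(q/Δσ_z) − 1) = 5×(√(304/51.7) − 1) = 7.124 m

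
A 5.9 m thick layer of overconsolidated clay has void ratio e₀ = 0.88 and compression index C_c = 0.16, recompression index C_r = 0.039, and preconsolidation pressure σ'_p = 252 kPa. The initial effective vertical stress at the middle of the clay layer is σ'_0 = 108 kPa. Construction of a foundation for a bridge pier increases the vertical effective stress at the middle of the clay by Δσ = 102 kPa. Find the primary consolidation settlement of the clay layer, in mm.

S_c ≈ 35.3 mm

Final effective stress: σ'_f = 108 + 102 = 210 kPa.
σ'_f = 210 ≤ σ'_p = 252 kPa, so the clay remains overconsolidated and only the recompression index applies:
S_c = C_r·H/(1+e₀)·log₁₀(σ'_f/σ'_0) = 0.039×5.9/1.88×log₁₀(210/108)
    = 0.12239 × 0.2888 = 0.03535 m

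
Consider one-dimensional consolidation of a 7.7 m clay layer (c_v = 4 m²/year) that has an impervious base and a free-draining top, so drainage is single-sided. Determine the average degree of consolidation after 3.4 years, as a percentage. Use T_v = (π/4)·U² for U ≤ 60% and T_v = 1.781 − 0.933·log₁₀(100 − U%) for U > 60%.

U ≈ 54 %

Drainage path length: H_d = H = 7.7 m (single drainage).
T_v = c_v·t/H_d² = 4×3.4/7.7² = 0.22938.
T_v = 0.22938 corresponds to the U ≤ 60% branch:
U = √(4T_v/π) = 0.5404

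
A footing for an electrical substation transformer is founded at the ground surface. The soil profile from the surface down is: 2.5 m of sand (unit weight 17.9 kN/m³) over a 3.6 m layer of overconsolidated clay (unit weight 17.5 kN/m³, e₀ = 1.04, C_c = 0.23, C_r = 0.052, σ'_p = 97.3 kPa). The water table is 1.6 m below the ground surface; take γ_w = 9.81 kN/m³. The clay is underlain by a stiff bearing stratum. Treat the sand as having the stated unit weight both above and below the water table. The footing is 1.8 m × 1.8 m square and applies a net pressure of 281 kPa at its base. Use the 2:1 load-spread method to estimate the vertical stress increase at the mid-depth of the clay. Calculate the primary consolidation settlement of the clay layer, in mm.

S_c ≈ 15.9 mm

Mid-depth of clay below the ground surface: z = 2.5 + 3.6/2 = 4.3 m.
Total vertical stress at mid-clay: σ_v = 17.9×2.5 + 17.5×1.8 = 76.25 kPa.
Pore pressure: u = 9.81×(4.3 − 1.6) = 26.487 kPa.
Initial effective stress: σ'_0 = σ_v − u = 76.25 − 26.487 = 49.763 kPa.
Stress increase at mid-clay by the 2:1 spreading method:
Δσ = qBL/((B+z)(L+z)) = 281×1.8×1.8/((1.8+4.3)(1.8+4.3)) = 24.468 kPa
Final effective stress: σ'_f = 49.763 + 24.468 = 74.231 kPa.
σ'_f = 74.231 ≤ σ'_p = 97.3 kPa, so the clay remains overconsolidated and only the recompression index applies:
S_c = C_r·H/(1+e₀)·log₁₀(σ'_f/σ'_0) = 0.052×3.6/2.04×log₁₀(74.231/49.763)
    = 0.091764 × 0.17368 = 0.01594 m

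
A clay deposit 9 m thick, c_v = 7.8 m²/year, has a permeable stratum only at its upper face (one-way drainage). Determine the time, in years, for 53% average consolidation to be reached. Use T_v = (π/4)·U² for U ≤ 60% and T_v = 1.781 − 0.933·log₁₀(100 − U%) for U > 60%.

t ≈ 2.29 years

Drainage path length: H_d = H = 9 m (single drainage).
U ≤ 60%: T_v = (π/4)·U² = (π/4)×0.53² = 0.22062.
t = T_v·H_d²/c_v = 0.22062×9²/7.8 = 2.291 years.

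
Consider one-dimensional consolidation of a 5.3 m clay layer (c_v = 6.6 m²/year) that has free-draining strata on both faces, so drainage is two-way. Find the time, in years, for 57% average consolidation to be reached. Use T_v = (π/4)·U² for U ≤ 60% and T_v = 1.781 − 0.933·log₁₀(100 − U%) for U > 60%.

t ≈ 0.272 years

Drainage path length: H_d = H/2 = 2.65 m (double drainage).
U ≤ 60%: T_v = (π/4)·U² = (π/4)×0.57² = 0.25518.
t = T_v·H_d²/c_v = 0.25518×2.65²/6.6 = 0.2715 years.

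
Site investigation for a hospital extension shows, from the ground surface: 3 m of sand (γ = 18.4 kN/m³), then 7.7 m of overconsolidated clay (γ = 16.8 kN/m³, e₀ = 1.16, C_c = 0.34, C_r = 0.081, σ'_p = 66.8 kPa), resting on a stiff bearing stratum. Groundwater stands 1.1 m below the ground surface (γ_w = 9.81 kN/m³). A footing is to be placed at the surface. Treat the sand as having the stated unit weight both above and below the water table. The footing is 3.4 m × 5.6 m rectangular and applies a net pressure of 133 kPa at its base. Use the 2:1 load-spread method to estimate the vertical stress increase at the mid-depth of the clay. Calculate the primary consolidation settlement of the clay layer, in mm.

S_c ≈ 123 mm

Mid-depth of clay below the ground surface: z = 3 + 7.7/2 = 6.85 m.
Total vertical stress at mid-clay: σ_v = 18.4×3 + 16.8×3.85 = 119.88 kPa.
Pore pressure: u = 9.81×(6.85 − 1.1) = 56.408 kPa.
Initial effective stress: σ'_0 = σ_v − u = 119.88 − 56.408 = 63.472 kPa.
Stress increase at mid-clay by the 2:1 spreading method:
Δσ = qBL/((B+z)(L+z)) = 133×3.4×5.6/((3.4+6.85)(5.6+6.85)) = 19.844 kPa
Final effective stress: σ'_f = 63.472 + 19.844 = 83.316 kPa.
σ'_f = 83.316 > σ'_p = 66.8 kPa, so the stress path crosses the preconsolidation pressure — recompression up to σ'_p, then virgin compression beyond:
S_c = H/(1+e₀)·[C_r·log₁₀(σ'_p/σ'_0) + C_c·log₁₀(σ'_f/σ'_p)]
    = 7.7/2.16 × [0.081×log₁₀(66.8/63.472) + 0.34×log₁₀(83.316/66.8)]
    = 3.5648 × [0.0017977 + 0.032624] = 0.1227 m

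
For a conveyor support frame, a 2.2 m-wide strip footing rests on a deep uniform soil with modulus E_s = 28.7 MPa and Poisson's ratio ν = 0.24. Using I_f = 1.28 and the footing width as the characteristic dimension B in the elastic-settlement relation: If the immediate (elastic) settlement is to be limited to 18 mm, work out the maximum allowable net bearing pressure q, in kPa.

q ≈ 195 kPa

E_s = 28.7 MPa = 28700 kPa.
S_e = q·B·(1−ν²)/E_s · I_f  ⇒  q = S_e·E_s / (B·(1−ν²)·I_f).
q = 0.018 × 28700 / (2.2 × 0.9424 × 1.28) = 194.7 kPa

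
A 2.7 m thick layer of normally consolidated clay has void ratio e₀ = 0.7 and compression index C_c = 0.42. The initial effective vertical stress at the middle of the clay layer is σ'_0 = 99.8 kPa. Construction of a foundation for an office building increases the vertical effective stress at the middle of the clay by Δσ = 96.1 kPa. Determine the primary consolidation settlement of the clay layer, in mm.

S_c ≈ 195 mm

Final effective stress: σ'_f = σ'_0 + Δσ = 99.8 + 96.1 = 195.9 kPa.
Normally consolidated clay, so the full stress increment lies on the virgin compression line:
S_c = C_c·H/(1+e₀)·log₁₀(σ'_f/σ'_0) = 0.42×2.7/(1+0.7)×log₁₀(195.9/99.8)
    = 0.66706 × 0.2929 = 0.1954 m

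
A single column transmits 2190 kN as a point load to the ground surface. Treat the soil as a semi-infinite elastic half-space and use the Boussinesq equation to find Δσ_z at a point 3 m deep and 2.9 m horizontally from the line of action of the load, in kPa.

Δσ_z ≈ 22.3 kPa

Boussinesq vertical stress below a point load on an elastic half-space:
Δσ_z = 3P/(2πz²) · [1 + (r/z)²]^(−5/2)
r/z = 2.9/3 = 0.96667; [1+(r/z)²]^(−5/2) = 0.19214.
Δσ_z = 3×2190/(2π×3²) × 0.19214 = 116.18 × 0.19214 = 22.32 kPa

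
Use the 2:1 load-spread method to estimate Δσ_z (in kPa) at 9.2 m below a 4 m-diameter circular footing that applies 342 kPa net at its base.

By the 2:1 method the load spreads at 1 horizontal : 2 vertical, so at depth z the loaded area has grown by z in each plan dimension:
Δσ ≈ qD²/(D+z)² = 342×4²/(4+9.2)² = 31.405 kPa

Δσ_z ≈ 31.4 kPa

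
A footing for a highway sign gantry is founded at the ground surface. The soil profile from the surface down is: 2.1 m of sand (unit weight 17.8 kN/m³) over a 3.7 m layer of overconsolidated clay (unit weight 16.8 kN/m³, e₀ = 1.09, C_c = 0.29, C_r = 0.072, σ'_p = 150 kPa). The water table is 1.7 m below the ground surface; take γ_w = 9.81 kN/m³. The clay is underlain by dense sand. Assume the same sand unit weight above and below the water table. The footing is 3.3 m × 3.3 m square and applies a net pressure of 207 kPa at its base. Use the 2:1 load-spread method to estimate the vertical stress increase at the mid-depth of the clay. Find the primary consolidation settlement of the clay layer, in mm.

S_c ≈ 36.2 mm

Mid-depth of clay below the ground surface: z = 2.1 + 3.7/2 = 3.95 m.
Total vertical stress at mid-clay: σ_v = 17.8×2.1 + 16.8×1.85 = 68.46 kPa.
Pore pressure: u = 9.81×(3.95 − 1.7) = 22.073 kPa.
Initial effective stress: σ'_0 = σ_v − u = 68.46 − 22.073 = 46.387 kPa.
Stress increase at mid-clay by the 2:1 spreading method:
Δσ = qBL/((B+z)(L+z)) = 207×3.3×3.3/((3.3+3.95)(3.3+3.95)) = 42.887 kPa
Final effective stress: σ'_f = 46.387 + 42.887 = 89.274 kPa.
σ'_f = 89.274 ≤ σ'_p = 150 kPa, so the clay remains overconsolidated and only the recompression index applies:
S_c = C_r·H/(1+e₀)·log₁₀(σ'_f/σ'_0) = 0.072×3.7/2.09×log₁₀(89.274/46.387)
    = 0.12746 × 0.28433 = 0.03624 m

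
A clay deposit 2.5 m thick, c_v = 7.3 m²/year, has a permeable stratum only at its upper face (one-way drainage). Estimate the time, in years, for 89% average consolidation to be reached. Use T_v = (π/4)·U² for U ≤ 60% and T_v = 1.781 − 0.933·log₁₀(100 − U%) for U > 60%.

Drainage path length: H_d = H = 2.5 m (single drainage).
U > 60%: T_v = 1.781 − 0.933·log₁₀(100 − 89) = 0.80938.
t = T_v·H_d²/c_v = 0.80938×2.5²/7.3 = 0.693 years.

t ≈ 0.693 years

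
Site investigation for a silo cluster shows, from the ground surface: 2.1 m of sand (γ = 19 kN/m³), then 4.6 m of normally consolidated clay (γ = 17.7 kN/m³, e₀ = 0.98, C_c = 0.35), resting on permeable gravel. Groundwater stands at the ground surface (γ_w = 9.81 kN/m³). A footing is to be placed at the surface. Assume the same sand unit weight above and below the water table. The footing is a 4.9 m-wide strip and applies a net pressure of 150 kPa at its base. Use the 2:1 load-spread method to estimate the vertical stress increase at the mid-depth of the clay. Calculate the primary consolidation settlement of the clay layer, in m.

S_c ≈ 0.401 m

Mid-depth of clay below the ground surface: z = 2.1 + 4.6/2 = 4.4 m.
Total vertical stress at mid-clay: σ_v = 19×2.1 + 17.7×2.3 = 80.61 kPa.
Pore pressure: u = 9.81×(4.4 − 0) = 43.164 kPa.
Initial effective stress: σ'_0 = σ_v − u = 80.61 − 43.164 = 37.446 kPa.
Stress increase at mid-clay by the 2:1 spreading method:
Δσ = qB/(B+z) = 150×4.9/(4.9+4.4) = 79.032 kPa
Final effective stress: σ'_f = σ'_0 + Δσ = 37.446 + 79.032 = 116.48 kPa.
Normally consolidated clay, so the full stress increment lies on the virgin compression line:
S_c = C_c·H/(1+e₀)·log₁₀(σ'_f/σ'_0) = 0.35×4.6/(1+0.98)×log₁₀(116.48/37.446)
    = 0.81313 × 0.49285 = 0.4008 m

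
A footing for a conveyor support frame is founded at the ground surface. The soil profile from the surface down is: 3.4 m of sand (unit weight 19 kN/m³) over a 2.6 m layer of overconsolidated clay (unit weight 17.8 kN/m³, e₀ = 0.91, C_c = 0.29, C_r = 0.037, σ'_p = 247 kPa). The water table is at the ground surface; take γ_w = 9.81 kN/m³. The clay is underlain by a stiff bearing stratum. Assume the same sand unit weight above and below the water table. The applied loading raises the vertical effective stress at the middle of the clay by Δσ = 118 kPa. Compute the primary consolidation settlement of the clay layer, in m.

Mid-depth of clay below the ground surface: z = 3.4 + 2.6/2 = 4.7 m.
Total vertical stress at mid-clay: σ_v = 19×3.4 + 17.8×1.3 = 87.74 kPa.
Pore pressure: u = 9.81×(4.7 − 0) = 46.107 kPa.
Initial effective stress: σ'_0 = σ_v − u = 87.74 − 46.107 = 41.633 kPa.
Final effective stress: σ'_f = 41.633 + 118 = 159.63 kPa.
σ'_f = 159.63 ≤ σ'_p = 247 kPa, so the clay remains overconsolidated and only the recompression index applies:
S_c = C_r·H/(1+e₀)·log₁₀(σ'_f/σ'_0) = 0.037×2.6/1.91×log₁₀(159.63/41.633)
    = 0.050368 × 0.58368 = 0.0294 m

S_c ≈ 0.0294 m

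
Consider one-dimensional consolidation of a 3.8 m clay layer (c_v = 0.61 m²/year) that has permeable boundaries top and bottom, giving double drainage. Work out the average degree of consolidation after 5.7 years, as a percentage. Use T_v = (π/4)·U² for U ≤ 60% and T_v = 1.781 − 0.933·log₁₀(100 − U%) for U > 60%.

U ≈ 92.5 %

Drainage path length: H_d = H/2 = 1.9 m (double drainage).
T_v = c_v·t/H_d² = 0.61×5.7/1.9² = 0.96316.
T_v = 0.96316 corresponds to the U > 60% branch:
U = 1 − 10^((1.781 − T_v)/0.933)/100 = 0.9247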